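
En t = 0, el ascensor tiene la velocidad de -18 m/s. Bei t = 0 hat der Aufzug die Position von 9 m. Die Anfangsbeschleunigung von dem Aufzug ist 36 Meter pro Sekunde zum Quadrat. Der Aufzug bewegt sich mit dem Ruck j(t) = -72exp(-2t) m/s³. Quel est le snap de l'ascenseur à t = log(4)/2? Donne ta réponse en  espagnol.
Debemos derivar nuestra ecuación de la sacudida j(t) = -72·exp(-2·t) 1 vez. Derivando la sacudida, obtenemos el snap: s(t) = 144·exp(-2·t). Tenemos el snap s(t) = 144·exp(-2·t). Sustituyendo t = log(4)/2: s(log(4)/2) = 36.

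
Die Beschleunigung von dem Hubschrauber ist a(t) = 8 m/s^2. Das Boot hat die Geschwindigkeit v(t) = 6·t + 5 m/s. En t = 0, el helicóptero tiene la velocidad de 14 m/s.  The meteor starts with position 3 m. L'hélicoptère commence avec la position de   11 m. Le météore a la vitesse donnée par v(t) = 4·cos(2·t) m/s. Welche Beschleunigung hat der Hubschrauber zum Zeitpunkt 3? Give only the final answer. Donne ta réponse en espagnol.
a(3) = 8.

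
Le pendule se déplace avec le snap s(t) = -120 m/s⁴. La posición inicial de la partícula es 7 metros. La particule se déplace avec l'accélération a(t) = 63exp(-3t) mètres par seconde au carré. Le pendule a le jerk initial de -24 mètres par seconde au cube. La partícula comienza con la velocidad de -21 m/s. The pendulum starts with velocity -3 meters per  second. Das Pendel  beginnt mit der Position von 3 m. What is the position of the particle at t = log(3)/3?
Starting from acceleration a(t) = 63·exp(-3·t), we take 2 antiderivatives. Integrating acceleration and using the initial condition v(0) = -21, we get v(t) = -21·exp(-3·t). Taking ∫v(t)dt and applying x(0) = 7, we find x(t) = 7·exp(-3·t). We have position x(t) = 7·exp(-3·t). Substituting t = log(3)/3: x(log(3)/3) = 7/3.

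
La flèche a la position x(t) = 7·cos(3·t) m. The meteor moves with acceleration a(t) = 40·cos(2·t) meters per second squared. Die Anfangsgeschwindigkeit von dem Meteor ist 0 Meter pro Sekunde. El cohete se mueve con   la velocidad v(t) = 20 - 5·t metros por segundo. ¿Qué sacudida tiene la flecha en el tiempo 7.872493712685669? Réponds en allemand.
Wir müssen unsere Gleichung für die Position x(t) = 7·cos(3·t) 3-mal ableiten. Die Ableitung von der Position ergibt die Geschwindigkeit: v(t) = -21·sin(3·t). Durch Ableiten von der Geschwindigkeit erhalten wir die Beschleunigung: a(t) = -63·cos(3·t). Durch Ableiten von der Beschleunigung erhalten wir den Ruck: j(t) = 189·sin(3·t). Wir haben den Ruck j(t) = 189·sin(3·t). Durch Einsetzen von t = 7.872493712685669: j(7.872493712685669) = -188.708611057144.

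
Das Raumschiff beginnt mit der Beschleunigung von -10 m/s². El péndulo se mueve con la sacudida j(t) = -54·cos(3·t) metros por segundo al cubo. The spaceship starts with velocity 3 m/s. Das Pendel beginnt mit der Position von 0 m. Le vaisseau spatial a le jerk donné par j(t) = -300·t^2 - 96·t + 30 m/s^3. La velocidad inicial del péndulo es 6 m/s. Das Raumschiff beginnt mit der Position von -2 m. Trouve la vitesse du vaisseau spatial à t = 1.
Pour résoudre ceci, nous devons prendre 2 primitives de notre équation du jerk j(t) = -300·t^2 - 96·t + 30. L'intégrale du jerk est l'accélération. En utilisant a(0) = -10, nous obtenons a(t) = -100·t^3 - 48·t^2 + 30·t - 10. En prenant ∫a(t)dt et en appliquant v(0) = 3, nous trouvons v(t) = -25·t^4 - 16·t^3 + 15·t^2 - 10·t + 3. En utilisant v(t) = -25·t^4 - 16·t^3 + 15·t^2 - 10·t + 3 et en substituant t = 1, nous trouvons v = -33.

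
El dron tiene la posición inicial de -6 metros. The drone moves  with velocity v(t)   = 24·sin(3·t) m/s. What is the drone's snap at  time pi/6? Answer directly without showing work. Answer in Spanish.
El snap en t = pi/6 es s = 0.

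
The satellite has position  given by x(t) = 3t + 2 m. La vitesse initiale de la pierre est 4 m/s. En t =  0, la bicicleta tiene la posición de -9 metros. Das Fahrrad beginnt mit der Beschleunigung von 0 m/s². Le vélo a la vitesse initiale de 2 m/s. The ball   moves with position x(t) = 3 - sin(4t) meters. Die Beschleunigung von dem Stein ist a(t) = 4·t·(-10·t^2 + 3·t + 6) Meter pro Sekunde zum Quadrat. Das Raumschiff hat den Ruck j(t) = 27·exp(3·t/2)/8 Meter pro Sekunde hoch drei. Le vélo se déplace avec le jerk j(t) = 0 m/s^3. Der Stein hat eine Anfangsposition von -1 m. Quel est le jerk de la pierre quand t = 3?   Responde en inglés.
Starting from acceleration a(t) = 4·t·(-10·t^2 + 3·t + 6), we take 1 derivative. The derivative of acceleration gives jerk: j(t) = -40·t^2 + 4·t·(3 - 20·t) + 12·t + 24. We have jerk j(t) = -40·t^2 + 4·t·(3 - 20·t) + 12·t + 24. Substituting t = 3: j(3) = -984.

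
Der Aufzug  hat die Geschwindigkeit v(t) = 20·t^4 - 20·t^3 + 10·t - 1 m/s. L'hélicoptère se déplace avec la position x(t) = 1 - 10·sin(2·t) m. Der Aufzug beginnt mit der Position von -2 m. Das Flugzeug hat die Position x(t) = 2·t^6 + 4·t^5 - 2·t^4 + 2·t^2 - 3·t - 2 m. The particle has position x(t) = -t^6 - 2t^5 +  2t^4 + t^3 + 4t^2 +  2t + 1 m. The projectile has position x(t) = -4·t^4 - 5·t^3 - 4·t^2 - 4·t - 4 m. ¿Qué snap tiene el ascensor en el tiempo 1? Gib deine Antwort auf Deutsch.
Wir müssen unsere Gleichung für die Geschwindigkeit v(t) = 20·t^4 - 20·t^3 + 10·t - 1 3-mal ableiten. Die Ableitung von der Geschwindigkeit ergibt die Beschleunigung: a(t) = 80·t^3 - 60·t^2 + 10. Mit d/dt von a(t) finden wir j(t) = 240·t^2 - 120·t. Die Ableitung von dem Ruck ergibt den Snap: s(t) = 480·t - 120. Wir haben den Snap s(t) = 480·t - 120. Durch Einsetzen von t = 1: s(1) = 360.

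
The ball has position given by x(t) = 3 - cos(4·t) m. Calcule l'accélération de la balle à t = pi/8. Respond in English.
Starting from position x(t) = 3 - cos(4·t), we take 2 derivatives. The derivative of position gives velocity: v(t) = 4·sin(4·t). The derivative of velocity gives acceleration: a(t) = 16·cos(4·t). From the given acceleration equation a(t) = 16·cos(4·t), we substitute t = pi/8 to get a = 0.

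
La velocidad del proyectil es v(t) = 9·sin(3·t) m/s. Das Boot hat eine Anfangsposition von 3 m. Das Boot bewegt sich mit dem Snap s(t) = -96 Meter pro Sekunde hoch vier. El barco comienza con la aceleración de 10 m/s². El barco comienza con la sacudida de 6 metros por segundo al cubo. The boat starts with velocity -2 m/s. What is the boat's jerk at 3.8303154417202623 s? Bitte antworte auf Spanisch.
Partiendo del snap s(t) = -96, tomamos 1 integral. Tomando ∫s(t)dt y aplicando j(0) = 6, encontramos j(t) = 6 - 96·t. Usando j(t) = 6 - 96·t y sustituyendo t = 3.8303154417202623, encontramos j = -361.710282405145.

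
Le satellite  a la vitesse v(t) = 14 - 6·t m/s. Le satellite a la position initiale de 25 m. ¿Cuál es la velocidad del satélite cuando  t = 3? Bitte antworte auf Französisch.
Nous avons la vitesse v(t) = 14 - 6·t. En substituant t = 3: v(3) = -4.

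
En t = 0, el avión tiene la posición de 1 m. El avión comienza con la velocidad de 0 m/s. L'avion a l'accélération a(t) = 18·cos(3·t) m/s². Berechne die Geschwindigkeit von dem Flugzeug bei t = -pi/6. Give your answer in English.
Starting from acceleration a(t) = 18·cos(3·t), we take 1 antiderivative. Taking ∫a(t)dt and applying v(0) = 0, we find v(t) = 6·sin(3·t). From the given velocity equation v(t) = 6·sin(3·t), we substitute t = -pi/6 to get v = -6.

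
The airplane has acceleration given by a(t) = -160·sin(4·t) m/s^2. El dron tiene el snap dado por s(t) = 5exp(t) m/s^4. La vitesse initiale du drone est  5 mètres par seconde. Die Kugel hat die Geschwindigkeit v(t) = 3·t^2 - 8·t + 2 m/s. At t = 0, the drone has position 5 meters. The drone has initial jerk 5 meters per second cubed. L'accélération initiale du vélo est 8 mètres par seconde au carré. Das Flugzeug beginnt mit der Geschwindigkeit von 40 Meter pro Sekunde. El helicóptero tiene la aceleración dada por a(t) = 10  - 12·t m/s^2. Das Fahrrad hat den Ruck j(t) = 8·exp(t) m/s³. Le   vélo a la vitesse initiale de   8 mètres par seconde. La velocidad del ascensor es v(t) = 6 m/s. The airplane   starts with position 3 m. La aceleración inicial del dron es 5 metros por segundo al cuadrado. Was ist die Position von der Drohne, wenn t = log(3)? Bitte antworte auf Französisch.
Pour résoudre ceci, nous devons prendre 4 intégrales de notre équation du snap s(t) = 5·exp(t). En prenant ∫s(t)dt et en appliquant j(0) = 5, nous trouvons j(t) = 5·exp(t). En prenant ∫j(t)dt et en appliquant a(0) = 5, nous trouvons a(t) = 5·exp(t). En intégrant l'accélération et en utilisant la condition initiale v(0) = 5, nous obtenons v(t) = 5·exp(t). La primitive de la vitesse est la position. En utilisant x(0) = 5, nous obtenons x(t) = 5·exp(t). En utilisant x(t) = 5·exp(t) et en substituant t = log(3), nous trouvons x = 15.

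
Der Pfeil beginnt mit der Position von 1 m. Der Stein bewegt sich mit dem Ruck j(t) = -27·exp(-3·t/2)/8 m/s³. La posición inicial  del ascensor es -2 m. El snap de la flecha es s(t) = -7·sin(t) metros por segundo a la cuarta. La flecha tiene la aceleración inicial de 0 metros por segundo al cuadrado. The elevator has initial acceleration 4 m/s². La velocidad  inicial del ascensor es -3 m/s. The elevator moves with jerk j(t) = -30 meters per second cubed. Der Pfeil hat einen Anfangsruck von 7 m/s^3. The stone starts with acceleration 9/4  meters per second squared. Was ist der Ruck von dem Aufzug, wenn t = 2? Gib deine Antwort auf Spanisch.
De la ecuación de la sacudida j(t) = -30, sustituimos t = 2 para obtener j = -30.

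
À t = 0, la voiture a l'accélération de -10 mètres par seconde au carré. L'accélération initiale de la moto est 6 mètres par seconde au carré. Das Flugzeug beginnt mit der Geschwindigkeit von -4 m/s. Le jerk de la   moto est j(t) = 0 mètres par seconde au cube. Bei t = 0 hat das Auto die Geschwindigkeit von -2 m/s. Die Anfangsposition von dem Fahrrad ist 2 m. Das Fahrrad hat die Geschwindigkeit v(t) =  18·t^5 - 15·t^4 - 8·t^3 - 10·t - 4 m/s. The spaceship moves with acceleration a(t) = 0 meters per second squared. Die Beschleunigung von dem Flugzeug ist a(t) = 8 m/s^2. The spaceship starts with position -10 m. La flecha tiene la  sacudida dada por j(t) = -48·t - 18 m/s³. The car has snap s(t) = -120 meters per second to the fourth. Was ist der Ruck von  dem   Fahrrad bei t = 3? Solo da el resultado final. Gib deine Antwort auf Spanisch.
La sacudida en t = 3 es j = 7956.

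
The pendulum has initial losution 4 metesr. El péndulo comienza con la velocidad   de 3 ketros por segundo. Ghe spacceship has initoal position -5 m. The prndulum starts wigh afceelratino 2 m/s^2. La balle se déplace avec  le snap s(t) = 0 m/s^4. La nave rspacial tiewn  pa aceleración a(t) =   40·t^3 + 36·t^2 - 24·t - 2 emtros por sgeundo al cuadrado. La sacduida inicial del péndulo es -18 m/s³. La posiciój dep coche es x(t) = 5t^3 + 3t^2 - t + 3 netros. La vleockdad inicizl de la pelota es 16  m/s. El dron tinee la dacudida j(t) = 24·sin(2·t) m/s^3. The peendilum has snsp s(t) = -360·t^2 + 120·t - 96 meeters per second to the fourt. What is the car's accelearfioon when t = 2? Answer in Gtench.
Pour résoudre ceci, nous devons prendre 2 dérivées de notre équation de la position x(t) = 5·t^3 + 3·t^2 - t + 3. En prenant d/dt de x(t), nous trouvons v(t) = 15·t^2 + 6·t - 1. En dérivant la vitesse, nous obtenons l'accélération: a(t) = 30·t + 6. De l'équation de l'accélération a(t) = 30·t + 6, nous substituons t = 2 pour obtenir a = 66.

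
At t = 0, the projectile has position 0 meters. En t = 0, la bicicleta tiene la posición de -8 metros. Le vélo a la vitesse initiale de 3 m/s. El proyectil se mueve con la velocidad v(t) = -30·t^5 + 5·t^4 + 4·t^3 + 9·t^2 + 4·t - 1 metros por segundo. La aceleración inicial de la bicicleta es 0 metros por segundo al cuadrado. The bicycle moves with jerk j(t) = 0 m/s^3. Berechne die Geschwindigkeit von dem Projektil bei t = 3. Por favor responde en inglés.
Using v(t) = -30·t^5 + 5·t^4 + 4·t^3 + 9·t^2 + 4·t - 1 and substituting t = 3, we find v = -6685.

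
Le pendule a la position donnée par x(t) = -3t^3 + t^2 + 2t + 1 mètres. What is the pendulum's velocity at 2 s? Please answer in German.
Um dies zu lösen, müssen wir 1 Ableitung unserer Gleichung für die Position x(t) = -3·t^3 + t^2 + 2·t + 1 nehmen. Mit d/dt von x(t) finden wir v(t) = -9·t^2 + 2·t + 2. Aus der Gleichung für die Geschwindigkeit v(t) = -9·t^2 + 2·t + 2, setzen wir t = 2 ein und erhalten v = -30.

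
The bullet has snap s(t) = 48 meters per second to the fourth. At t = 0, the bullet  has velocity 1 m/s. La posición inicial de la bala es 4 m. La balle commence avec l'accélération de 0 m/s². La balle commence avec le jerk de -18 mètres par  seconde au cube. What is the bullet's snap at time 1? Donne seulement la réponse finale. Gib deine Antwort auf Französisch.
La réponse est 48.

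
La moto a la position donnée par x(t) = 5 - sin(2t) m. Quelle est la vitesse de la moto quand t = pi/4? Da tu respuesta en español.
Para resolver esto, necesitamos tomar 1 derivada de nuestra ecuación de la posición x(t) = 5 - sin(2·t). Tomando d/dt de x(t), encontramos v(t) = -2·cos(2·t). Usando v(t) = -2·cos(2·t) y sustituyendo t = pi/4, encontramos v = 0.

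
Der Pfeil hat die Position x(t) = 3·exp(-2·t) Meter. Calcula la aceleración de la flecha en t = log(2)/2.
Debemos derivar nuestra ecuación de la posición x(t) = 3·exp(-2·t) 2 veces. Tomando d/dt de x(t), encontramos v(t) = -6·exp(-2·t). Derivando la velocidad, obtenemos la aceleración: a(t) = 12·exp(-2·t). De la ecuación de la aceleración a(t) = 12·exp(-2·t), sustituimos t = log(2)/2 para obtener a = 6.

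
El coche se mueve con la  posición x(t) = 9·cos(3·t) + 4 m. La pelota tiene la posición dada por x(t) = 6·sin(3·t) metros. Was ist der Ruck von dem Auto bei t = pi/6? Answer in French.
Pour résoudre ceci, nous devons prendre 3 dérivées de notre équation de la position x(t) = 9·cos(3·t) + 4. La dérivée de la position donne la vitesse: v(t) = -27·sin(3·t). La dérivée de la vitesse donne l'accélération: a(t) = -81·cos(3·t). En prenant d/dt de a(t), nous trouvons j(t) = 243·sin(3·t). En utilisant j(t) = 243·sin(3·t) et en substituant t = pi/6, nous trouvons j = 243.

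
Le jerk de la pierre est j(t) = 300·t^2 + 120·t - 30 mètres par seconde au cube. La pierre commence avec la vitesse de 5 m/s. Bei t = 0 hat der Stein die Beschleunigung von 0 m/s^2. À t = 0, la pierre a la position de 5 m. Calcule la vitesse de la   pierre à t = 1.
Nous devons trouver la primitive de notre équation du jerk j(t) = 300·t^2 + 120·t - 30 2 fois. L'intégrale du jerk, avec a(0) = 0, donne l'accélération: a(t) = 10·t·(10·t^2 + 6·t - 3). En prenant ∫a(t)dt et en appliquant v(0) = 5, nous trouvons v(t) = 25·t^4 + 20·t^3 - 15·t^2 + 5. En utilisant v(t) = 25·t^4 + 20·t^3 - 15·t^2 + 5 et en substituant t = 1, nous trouvons v = 35.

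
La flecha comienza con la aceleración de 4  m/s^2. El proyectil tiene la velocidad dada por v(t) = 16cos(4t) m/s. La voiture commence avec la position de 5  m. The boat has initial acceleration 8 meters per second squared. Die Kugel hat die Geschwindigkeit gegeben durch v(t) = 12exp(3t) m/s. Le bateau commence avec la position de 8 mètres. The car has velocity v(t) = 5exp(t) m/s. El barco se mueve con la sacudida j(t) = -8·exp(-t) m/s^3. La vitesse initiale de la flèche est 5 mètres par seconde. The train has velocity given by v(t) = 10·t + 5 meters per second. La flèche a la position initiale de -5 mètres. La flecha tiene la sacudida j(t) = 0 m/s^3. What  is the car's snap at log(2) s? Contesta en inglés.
To solve this, we need to take 3 derivatives of our velocity equation v(t) = 5·exp(t). The derivative of velocity gives acceleration: a(t) = 5·exp(t). Differentiating acceleration, we get jerk: j(t) = 5·exp(t). Taking d/dt of j(t), we find s(t) = 5·exp(t). From the given snap equation s(t) = 5·exp(t), we substitute t = log(2) to get s = 10.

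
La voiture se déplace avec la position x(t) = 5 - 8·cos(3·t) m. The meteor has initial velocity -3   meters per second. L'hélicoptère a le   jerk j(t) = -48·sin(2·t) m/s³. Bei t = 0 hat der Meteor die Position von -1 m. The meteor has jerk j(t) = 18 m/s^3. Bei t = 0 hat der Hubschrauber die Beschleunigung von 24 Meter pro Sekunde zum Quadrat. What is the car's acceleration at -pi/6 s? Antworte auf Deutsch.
Um dies zu lösen, müssen wir 2 Ableitungen unserer Gleichung für die Position x(t) = 5 - 8·cos(3·t) nehmen. Durch Ableiten von der Position erhalten wir die Geschwindigkeit: v(t) = 24·sin(3·t). Mit d/dt von v(t) finden wir a(t) = 72·cos(3·t). Wir haben die Beschleunigung a(t) = 72·cos(3·t). Durch Einsetzen von t = -pi/6: a(-pi/6) = 0.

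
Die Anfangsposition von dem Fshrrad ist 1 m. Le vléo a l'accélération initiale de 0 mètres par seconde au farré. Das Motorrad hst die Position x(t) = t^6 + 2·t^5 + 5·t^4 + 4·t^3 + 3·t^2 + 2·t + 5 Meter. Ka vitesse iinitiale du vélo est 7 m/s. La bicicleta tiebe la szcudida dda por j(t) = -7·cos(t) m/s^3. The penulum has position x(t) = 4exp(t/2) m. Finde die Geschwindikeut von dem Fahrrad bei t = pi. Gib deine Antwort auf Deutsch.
Wir müssen das Integral unserer Gleichung für den Ruck j(t) = -7·cos(t) 2-mal finden. Mit ∫j(t)dt und Anwendung von a(0) = 0, finden wir a(t) = -7·sin(t). Durch Integration von der Beschleunigung und Verwendung der Anfangsbedingung v(0) = 7, erhalten wir v(t) = 7·cos(t). Wir haben die Geschwindigkeit v(t) = 7·cos(t). Durch Einsetzen von t = pi: v(pi) = -7.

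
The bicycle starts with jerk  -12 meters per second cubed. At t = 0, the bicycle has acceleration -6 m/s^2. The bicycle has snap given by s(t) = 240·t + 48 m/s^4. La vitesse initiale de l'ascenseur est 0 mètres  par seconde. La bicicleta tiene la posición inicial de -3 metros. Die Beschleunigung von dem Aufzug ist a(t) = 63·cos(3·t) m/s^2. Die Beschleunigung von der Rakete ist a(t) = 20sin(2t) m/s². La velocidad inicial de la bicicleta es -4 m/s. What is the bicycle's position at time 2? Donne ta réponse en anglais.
Starting from snap s(t) = 240·t + 48, we take 4 integrals. Taking ∫s(t)dt and applying j(0) = -12, we find j(t) = 120·t^2 + 48·t - 12. The antiderivative of jerk, with a(0) = -6, gives acceleration: a(t) = 40·t^3 + 24·t^2 - 12·t - 6. The antiderivative of acceleration, with v(0) = -4, gives velocity: v(t) = 10·t^4 + 8·t^3 - 6·t^2 - 6·t - 4. Taking ∫v(t)dt and applying x(0) = -3, we find x(t) = 2·t^5 + 2·t^4 - 2·t^3 - 3·t^2 - 4·t - 3. We have position x(t) = 2·t^5 + 2·t^4 - 2·t^3 - 3·t^2 - 4·t - 3. Substituting t = 2: x(2) = 57.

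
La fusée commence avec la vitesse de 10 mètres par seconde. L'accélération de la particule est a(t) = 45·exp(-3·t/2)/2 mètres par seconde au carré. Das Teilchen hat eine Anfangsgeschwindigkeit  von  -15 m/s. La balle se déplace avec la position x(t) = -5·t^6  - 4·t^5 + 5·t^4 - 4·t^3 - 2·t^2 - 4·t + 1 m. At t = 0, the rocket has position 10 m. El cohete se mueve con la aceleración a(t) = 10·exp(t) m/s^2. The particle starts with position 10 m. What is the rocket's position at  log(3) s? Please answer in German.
Wir müssen die Stammfunktion unserer Gleichung für die Beschleunigung a(t) = 10·exp(t) 2-mal finden. Mit ∫a(t)dt und Anwendung von v(0) = 10, finden wir v(t) = 10·exp(t). Mit ∫v(t)dt und Anwendung von x(0) = 10, finden wir x(t) = 10·exp(t). Aus der Gleichung für die Position x(t) = 10·exp(t), setzen wir t = log(3) ein und erhalten x = 30.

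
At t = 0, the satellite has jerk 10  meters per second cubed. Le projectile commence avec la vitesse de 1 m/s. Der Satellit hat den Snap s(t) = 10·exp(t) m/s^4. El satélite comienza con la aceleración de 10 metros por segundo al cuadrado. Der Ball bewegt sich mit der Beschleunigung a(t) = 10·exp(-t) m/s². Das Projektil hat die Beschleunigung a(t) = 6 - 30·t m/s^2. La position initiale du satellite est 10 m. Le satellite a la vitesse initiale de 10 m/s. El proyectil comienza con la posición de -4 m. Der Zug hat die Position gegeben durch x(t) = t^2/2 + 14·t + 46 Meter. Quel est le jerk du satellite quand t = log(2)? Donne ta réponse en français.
Nous devons intégrer notre équation du snap s(t) = 10·exp(t) 1 fois. L'intégrale du snap, avec j(0) = 10, donne le jerk: j(t) = 10·exp(t). En utilisant j(t) = 10·exp(t) et en substituant t = log(2), nous trouvons j = 20.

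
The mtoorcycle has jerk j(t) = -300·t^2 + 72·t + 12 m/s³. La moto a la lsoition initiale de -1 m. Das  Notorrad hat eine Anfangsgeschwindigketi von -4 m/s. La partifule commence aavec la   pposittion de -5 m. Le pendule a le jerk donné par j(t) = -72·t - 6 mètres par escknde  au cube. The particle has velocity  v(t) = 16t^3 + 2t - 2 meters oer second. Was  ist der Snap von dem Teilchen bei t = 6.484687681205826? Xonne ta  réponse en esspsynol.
Debemos derivar nuestra ecuación de la velocidad v(t) = 16·t^3 + 2·t - 2 3 veces. Tomando d/dt de v(t), encontramos a(t) = 48·t^2 + 2. La derivada de la aceleración da la sacudida: j(t) = 96·t. Tomando d/dt de j(t), encontramos s(t) = 96. Tenemos el snap s(t) = 96. Sustituyendo t = 6.484687681205826: s(6.484687681205826) = 96.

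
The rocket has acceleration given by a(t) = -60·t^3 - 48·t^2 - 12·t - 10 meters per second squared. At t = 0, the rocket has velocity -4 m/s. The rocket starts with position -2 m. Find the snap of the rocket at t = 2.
We must differentiate our acceleration equation a(t) = -60·t^3 - 48·t^2 - 12·t - 10 2 times. The derivative of acceleration gives jerk: j(t) = -180·t^2 - 96·t - 12. Taking d/dt of j(t), we find s(t) = -360·t - 96. Using s(t) = -360·t - 96 and substituting t = 2, we find s = -816.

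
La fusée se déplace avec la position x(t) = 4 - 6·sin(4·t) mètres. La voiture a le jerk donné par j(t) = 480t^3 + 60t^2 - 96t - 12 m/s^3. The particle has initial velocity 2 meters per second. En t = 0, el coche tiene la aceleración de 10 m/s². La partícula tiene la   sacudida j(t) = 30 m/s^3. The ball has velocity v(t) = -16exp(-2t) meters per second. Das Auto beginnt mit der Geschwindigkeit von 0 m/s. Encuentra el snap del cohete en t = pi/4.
Partiendo de la posición x(t) = 4 - 6·sin(4·t), tomamos 4 derivadas. Derivando la posición, obtenemos la velocidad: v(t) = -24·cos(4·t). La derivada de la velocidad da la aceleración: a(t) = 96·sin(4·t). La derivada de la aceleración da la sacudida: j(t) = 384·cos(4·t). Derivando la sacudida, obtenemos el snap: s(t) = -1536·sin(4·t). Tenemos el snap s(t) = -1536·sin(4·t). Sustituyendo t = pi/4: s(pi/4) = 0.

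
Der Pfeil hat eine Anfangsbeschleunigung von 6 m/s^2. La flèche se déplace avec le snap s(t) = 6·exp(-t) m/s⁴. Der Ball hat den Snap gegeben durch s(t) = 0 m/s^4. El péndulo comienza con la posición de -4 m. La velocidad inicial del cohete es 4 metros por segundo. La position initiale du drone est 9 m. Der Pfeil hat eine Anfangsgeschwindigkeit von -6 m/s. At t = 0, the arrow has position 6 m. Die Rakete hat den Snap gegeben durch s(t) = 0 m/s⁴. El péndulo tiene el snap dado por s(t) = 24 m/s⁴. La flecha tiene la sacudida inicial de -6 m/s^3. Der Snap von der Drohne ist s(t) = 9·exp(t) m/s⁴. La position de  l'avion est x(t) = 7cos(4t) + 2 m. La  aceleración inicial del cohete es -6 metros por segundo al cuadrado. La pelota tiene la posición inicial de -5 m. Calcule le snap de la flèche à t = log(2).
Nous avons le snap s(t) = 6·exp(-t). En substituant t = log(2): s(log(2)) = 3.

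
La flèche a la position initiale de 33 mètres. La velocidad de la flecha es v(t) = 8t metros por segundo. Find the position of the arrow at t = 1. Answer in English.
To find the answer, we compute 1 integral of v(t) = 8·t. Integrating velocity and using the initial condition x(0) = 33, we get x(t) = 4·t^2 + 33. From the given position equation x(t) = 4·t^2 + 33, we substitute t = 1 to get x = 37.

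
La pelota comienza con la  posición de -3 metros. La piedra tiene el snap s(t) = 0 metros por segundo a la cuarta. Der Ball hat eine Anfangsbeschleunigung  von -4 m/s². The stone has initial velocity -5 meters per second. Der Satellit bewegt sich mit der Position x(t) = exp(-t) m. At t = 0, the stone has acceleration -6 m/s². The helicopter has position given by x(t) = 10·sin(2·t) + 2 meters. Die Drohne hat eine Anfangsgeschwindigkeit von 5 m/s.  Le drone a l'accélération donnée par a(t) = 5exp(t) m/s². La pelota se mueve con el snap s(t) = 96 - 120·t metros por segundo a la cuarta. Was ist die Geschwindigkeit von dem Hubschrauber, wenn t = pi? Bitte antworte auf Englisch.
To solve this, we need to take 1 derivative of our position equation x(t) = 10·sin(2·t) + 2. Taking d/dt of x(t), we find v(t) = 20·cos(2·t). From the given velocity equation v(t) = 20·cos(2·t), we substitute t = pi to get v = 20.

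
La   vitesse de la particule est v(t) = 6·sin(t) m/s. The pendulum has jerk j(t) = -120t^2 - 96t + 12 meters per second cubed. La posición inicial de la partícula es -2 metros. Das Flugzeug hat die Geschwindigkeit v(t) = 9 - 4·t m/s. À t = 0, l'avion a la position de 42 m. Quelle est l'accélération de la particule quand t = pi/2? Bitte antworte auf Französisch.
En partant de la vitesse v(t) = 6·sin(t), nous prenons 1 dérivée. En prenant d/dt de v(t), nous trouvons a(t) = 6·cos(t). En utilisant a(t) = 6·cos(t) et en substituant t = pi/2, nous trouvons a = 0.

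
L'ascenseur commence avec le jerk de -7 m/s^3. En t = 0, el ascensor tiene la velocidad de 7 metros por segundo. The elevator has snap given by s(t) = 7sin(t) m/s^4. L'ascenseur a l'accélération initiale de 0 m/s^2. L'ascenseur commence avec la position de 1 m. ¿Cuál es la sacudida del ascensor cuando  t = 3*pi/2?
Necesitamos integrar nuestra ecuación del snap s(t) = 7·sin(t) 1 vez. Integrando el snap y usando la condición inicial j(0) = -7, obtenemos j(t) = -7·cos(t). De la ecuación de la sacudida j(t) = -7·cos(t), sustituimos t = 3*pi/2 para obtener j = 0.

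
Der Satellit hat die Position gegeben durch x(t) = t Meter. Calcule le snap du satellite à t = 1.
Nous devons dériver notre équation de la position x(t) = t 4 fois. En dérivant la position, nous obtenons la vitesse: v(t) = 1. La dérivée de la vitesse donne l'accélération: a(t) = 0. La dérivée de l'accélération donne le jerk: j(t) = 0. En dérivant le jerk, nous obtenons le snap: s(t) = 0. En utilisant s(t) = 0 et en substituant t = 1, nous trouvons s = 0.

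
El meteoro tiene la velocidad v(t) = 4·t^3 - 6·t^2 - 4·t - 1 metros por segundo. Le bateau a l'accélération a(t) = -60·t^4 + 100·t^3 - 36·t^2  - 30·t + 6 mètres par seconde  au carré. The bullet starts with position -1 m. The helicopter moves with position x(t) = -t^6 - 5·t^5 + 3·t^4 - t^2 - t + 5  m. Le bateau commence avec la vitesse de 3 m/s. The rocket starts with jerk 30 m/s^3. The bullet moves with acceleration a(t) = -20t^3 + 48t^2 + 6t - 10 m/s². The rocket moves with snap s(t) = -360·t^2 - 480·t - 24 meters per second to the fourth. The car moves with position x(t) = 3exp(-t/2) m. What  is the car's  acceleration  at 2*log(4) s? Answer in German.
Wir müssen unsere Gleichung für die Position x(t) = 3·exp(-t/2) 2-mal ableiten. Durch Ableiten von der Position erhalten wir die Geschwindigkeit: v(t) = -3·exp(-t/2)/2. Mit d/dt von v(t) finden wir a(t) = 3·exp(-t/2)/4. Mit a(t) = 3·exp(-t/2)/4 und Einsetzen von t = 2*log(4), finden wir a = 3/16.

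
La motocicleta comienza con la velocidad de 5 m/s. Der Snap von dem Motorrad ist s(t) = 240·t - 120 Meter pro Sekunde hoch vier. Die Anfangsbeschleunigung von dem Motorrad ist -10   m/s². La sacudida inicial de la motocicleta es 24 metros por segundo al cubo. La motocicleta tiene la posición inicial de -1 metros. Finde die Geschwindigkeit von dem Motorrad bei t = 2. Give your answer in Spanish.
Para resolver esto, necesitamos tomar 3 antiderivadas de nuestra ecuación del snap s(t) = 240·t - 120. Integrando el snap y usando la condición inicial j(0) = 24, obtenemos j(t) = 120·t^2 - 120·t + 24. La integral de la sacudida, con a(0) = -10, da la aceleración: a(t) = 40·t^3 - 60·t^2 + 24·t - 10. La integral de la aceleración, con v(0) = 5, da la velocidad: v(t) = 10·t^4 - 20·t^3 + 12·t^2 - 10·t + 5. Tenemos la velocidad v(t) = 10·t^4 - 20·t^3 + 12·t^2 - 10·t + 5. Sustituyendo t = 2: v(2) = 33.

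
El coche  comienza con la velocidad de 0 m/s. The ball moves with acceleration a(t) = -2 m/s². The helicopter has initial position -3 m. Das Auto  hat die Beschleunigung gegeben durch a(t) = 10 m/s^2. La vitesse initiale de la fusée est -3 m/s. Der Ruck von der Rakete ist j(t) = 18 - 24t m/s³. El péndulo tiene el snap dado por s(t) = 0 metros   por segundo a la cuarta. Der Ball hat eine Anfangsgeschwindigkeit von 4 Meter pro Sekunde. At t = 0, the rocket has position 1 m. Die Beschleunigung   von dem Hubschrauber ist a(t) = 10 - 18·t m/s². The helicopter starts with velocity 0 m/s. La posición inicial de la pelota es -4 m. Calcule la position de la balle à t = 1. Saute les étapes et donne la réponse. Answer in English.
At t = 1, x = -1.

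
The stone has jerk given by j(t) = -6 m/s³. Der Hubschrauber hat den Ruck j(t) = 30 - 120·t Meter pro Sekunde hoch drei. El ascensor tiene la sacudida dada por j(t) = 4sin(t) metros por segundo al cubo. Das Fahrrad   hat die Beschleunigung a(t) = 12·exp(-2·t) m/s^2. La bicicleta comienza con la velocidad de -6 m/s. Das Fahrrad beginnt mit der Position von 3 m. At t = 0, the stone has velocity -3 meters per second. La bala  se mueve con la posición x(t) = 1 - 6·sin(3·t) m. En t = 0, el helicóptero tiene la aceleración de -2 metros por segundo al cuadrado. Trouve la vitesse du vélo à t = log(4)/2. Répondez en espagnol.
Partiendo de la aceleración a(t) = 12·exp(-2·t), tomamos 1 integral. Tomando ∫a(t)dt y aplicando v(0) = -6, encontramos v(t) = -6·exp(-2·t). De la ecuación de la velocidad v(t) = -6·exp(-2·t), sustituimos t = log(4)/2 para obtener v = -3/2.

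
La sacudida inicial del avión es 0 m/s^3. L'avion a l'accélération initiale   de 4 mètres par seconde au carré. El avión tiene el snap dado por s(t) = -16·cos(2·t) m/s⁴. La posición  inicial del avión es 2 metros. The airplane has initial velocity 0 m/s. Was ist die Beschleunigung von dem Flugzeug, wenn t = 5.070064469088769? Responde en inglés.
We need to integrate our snap equation s(t) = -16·cos(2·t) 2 times. Taking ∫s(t)dt and applying j(0) = 0, we find j(t) = -8·sin(2·t). The antiderivative of jerk, with a(0) = 4, gives acceleration: a(t) = 4·cos(2·t). We have acceleration a(t) = 4·cos(2·t). Substituting t = 5.070064469088769: a(5.070064469088769) = -3.01945235122595.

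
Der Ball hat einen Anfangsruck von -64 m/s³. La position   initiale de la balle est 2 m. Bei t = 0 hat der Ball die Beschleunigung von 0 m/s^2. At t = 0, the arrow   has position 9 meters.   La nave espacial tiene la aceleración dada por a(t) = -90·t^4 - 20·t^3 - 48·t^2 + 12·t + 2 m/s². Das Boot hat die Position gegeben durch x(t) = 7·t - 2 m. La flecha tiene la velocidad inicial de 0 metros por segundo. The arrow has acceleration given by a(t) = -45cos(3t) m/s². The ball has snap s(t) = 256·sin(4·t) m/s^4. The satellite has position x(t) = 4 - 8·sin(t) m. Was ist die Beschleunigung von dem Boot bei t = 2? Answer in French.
Nous devons dériver notre équation de la position x(t) = 7·t - 2 2 fois. La dérivée de la position donne la vitesse: v(t) = 7. En prenant d/dt de v(t), nous trouvons a(t) = 0. Nous avons l'accélération a(t) = 0. En substituant t = 2: a(2) = 0.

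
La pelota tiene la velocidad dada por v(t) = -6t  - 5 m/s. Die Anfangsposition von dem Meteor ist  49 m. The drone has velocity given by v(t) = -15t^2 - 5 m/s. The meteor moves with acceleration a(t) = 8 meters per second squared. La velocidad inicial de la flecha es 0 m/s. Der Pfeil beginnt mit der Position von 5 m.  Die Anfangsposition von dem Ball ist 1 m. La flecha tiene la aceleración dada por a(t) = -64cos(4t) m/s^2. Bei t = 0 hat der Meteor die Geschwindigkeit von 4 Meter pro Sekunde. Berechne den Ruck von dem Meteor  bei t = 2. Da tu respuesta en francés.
En partant de l'accélération a(t) = 8, nous prenons 1 dérivée. En prenant d/dt de a(t), nous trouvons j(t) = 0. En utilisant j(t) = 0 et en substituant t = 2, nous trouvons j = 0.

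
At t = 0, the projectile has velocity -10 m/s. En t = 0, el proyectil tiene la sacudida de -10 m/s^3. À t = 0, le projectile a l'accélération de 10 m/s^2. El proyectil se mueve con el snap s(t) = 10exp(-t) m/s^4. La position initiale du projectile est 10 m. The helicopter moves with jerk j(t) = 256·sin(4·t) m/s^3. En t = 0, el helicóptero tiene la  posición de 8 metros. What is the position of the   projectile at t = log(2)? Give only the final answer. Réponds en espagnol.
La respuesta es 5.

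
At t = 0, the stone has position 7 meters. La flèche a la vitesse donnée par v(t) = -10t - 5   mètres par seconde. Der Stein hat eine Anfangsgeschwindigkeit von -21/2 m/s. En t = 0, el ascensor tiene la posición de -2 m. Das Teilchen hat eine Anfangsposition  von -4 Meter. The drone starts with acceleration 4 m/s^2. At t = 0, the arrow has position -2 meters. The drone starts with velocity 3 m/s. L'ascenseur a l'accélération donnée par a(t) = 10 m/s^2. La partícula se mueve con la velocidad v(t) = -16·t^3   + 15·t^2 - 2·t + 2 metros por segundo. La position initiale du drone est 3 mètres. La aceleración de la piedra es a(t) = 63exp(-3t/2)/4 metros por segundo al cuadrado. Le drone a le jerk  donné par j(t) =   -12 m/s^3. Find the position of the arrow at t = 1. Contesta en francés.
Nous devons intégrer notre équation de la vitesse v(t) = -10·t - 5 1 fois. En prenant ∫v(t)dt et en appliquant x(0) = -2, nous trouvons x(t) = -5·t^2 - 5·t - 2. De l'équation de la position x(t) = -5·t^2 - 5·t - 2, nous substituons t = 1 pour obtenir x = -12.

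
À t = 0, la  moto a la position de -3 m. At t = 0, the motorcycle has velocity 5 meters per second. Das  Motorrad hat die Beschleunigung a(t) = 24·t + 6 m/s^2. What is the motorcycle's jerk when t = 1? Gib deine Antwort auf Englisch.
To solve this, we need to take 1 derivative of our acceleration equation a(t) = 24·t + 6. The derivative of acceleration gives jerk: j(t) = 24. From the given jerk equation j(t) = 24, we substitute t = 1 to get j = 24.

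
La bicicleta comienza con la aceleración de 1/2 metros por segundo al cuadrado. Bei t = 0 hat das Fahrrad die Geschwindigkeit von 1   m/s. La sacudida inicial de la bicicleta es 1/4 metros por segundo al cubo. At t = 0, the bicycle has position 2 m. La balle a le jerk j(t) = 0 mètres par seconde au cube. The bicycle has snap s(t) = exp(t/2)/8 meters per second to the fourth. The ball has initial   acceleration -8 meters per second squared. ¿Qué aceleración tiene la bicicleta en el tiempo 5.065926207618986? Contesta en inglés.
To solve this, we need to take 2 integrals of our snap equation s(t) = exp(t/2)/8. Finding the antiderivative of s(t) and using j(0) = 1/4: j(t) = exp(t/2)/4. Finding the antiderivative of j(t) and using a(0) = 1/2: a(t) = exp(t/2)/2. Using a(t) = exp(t/2)/2 and substituting t = 5.065926207618986, we find a = 6.29537932139466.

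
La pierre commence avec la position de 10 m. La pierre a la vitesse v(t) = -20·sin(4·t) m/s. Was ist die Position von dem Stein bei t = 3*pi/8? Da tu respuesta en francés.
Nous devons intégrer notre équation de la vitesse v(t) = -20·sin(4·t) 1 fois. La primitive de la vitesse, avec x(0) = 10, donne la position: x(t) = 5·cos(4·t) + 5. De l'équation de la position x(t) = 5·cos(4·t) + 5, nous substituons t = 3*pi/8 pour obtenir x = 5.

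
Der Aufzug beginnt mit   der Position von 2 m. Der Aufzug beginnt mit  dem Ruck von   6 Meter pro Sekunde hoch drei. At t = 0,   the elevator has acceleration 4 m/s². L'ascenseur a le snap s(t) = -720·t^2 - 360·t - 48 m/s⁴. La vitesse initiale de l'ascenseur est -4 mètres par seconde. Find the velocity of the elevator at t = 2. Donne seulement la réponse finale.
The velocity at t = 2 is v = -672.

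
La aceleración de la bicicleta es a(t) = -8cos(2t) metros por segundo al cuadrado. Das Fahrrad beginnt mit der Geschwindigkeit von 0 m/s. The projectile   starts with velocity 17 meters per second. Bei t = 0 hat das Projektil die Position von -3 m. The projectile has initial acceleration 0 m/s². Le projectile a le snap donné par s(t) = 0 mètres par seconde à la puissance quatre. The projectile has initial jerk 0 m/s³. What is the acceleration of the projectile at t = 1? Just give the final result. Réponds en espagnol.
a(1) = 0.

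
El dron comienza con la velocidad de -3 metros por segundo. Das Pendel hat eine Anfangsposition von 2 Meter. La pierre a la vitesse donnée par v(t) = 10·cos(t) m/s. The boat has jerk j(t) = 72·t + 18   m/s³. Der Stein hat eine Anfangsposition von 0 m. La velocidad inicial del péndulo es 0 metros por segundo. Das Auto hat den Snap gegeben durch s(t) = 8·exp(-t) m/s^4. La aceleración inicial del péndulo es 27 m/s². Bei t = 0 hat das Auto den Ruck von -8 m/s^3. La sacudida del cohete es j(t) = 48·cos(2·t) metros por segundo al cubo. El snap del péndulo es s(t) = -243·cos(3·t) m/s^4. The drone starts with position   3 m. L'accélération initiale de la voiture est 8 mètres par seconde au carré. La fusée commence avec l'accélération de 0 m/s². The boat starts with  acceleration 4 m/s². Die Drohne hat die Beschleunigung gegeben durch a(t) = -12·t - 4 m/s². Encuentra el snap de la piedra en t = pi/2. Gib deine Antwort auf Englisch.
Starting from velocity v(t) = 10·cos(t), we take 3 derivatives. Taking d/dt of v(t), we find a(t) = -10·sin(t). Differentiating acceleration, we get jerk: j(t) = -10·cos(t). Differentiating jerk, we get snap: s(t) = 10·sin(t). We have snap s(t) = 10·sin(t). Substituting t = pi/2: s(pi/2) = 10.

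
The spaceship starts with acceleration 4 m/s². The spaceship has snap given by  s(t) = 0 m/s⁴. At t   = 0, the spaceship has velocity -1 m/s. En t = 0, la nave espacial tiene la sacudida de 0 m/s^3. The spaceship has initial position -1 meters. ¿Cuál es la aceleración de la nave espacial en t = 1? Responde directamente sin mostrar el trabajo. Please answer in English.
At t = 1, a = 4.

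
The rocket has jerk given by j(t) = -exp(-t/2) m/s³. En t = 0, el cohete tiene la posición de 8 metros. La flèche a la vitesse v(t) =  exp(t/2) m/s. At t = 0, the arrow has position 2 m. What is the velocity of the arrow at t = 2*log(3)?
From the given velocity equation v(t) = exp(t/2), we substitute t = 2*log(3) to get v = 3.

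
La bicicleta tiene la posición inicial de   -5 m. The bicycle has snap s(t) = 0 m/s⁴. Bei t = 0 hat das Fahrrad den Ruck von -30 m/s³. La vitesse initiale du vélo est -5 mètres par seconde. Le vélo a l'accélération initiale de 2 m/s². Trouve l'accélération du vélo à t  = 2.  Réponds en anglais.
To find the answer, we compute 2 antiderivatives of s(t) = 0. Integrating snap and using the initial condition j(0) = -30, we get j(t) = -30. Finding the integral of j(t) and using a(0) = 2: a(t) = 2 - 30·t. Using a(t) = 2 - 30·t and substituting t = 2, we find a = -58.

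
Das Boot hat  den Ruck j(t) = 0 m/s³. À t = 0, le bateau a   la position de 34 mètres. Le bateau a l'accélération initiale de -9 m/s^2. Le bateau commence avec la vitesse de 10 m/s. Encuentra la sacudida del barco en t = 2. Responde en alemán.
Mit j(t) = 0 und Einsetzen von t = 2, finden wir j = 0.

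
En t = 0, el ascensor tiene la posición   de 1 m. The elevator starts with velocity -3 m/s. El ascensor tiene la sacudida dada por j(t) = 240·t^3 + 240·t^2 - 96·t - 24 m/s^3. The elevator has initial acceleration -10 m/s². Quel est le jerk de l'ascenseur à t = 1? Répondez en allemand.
Aus der Gleichung für den Ruck j(t) = 240·t^3 + 240·t^2 - 96·t - 24, setzen wir t = 1 ein und erhalten j = 360.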